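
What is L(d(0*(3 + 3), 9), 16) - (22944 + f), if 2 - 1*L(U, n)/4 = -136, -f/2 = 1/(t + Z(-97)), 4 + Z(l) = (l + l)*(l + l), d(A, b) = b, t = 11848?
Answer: -553978079/24740 ≈ -22392.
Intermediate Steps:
Z(l) = -4 + 4*l² (Z(l) = -4 + (l + l)*(l + l) = -4 + (2*l)*(2*l) = -4 + 4*l²)
f = -1/24740 (f = -2/(11848 + (-4 + 4*(-97)²)) = -2/(11848 + (-4 + 4*9409)) = -2/(11848 + (-4 + 37636)) = -2/(11848 + 37632) = -2/49480 = -2*1/49480 = -1/24740 ≈ -4.0420e-5)
L(U, n) = 552 (L(U, n) = 8 - 4*(-136) = 8 + 544 = 552)
L(d(0*(3 + 3), 9), 16) - (22944 + f) = 552 - (22944 - 1/24740) = 552 - 1*567634559/24740 = 552 - 567634559/24740 = -553978079/24740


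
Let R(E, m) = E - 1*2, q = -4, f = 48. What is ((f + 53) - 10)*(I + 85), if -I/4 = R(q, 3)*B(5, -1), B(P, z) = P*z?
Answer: -3185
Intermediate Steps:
R(E, m) = -2 + E (R(E, m) = E - 2 = -2 + E)
I = -120 (I = -4*(-2 - 4)*5*(-1) = -(-24)*(-5) = -4*30 = -120)
((f + 53) - 10)*(I + 85) = ((48 + 53) - 10)*(-120 + 85) = (101 - 10)*(-35) = 91*(-35) = -3185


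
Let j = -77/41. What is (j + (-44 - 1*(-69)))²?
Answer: 898704/1681 ≈ 534.63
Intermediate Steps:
j = -77/41 (j = -77*1/41 = -77/41 ≈ -1.8780)
(j + (-44 - 1*(-69)))² = (-77/41 + (-44 - 1*(-69)))² = (-77/41 + (-44 + 69))² = (-77/41 + 25)² = (948/41)² = 898704/1681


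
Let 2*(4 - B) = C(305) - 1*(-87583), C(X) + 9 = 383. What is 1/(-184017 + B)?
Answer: -2/455983 ≈ -4.3861e-6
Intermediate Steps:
C(X) = 374 (C(X) = -9 + 383 = 374)
B = -87949/2 (B = 4 - (374 - 1*(-87583))/2 = 4 - (374 + 87583)/2 = 4 - ½*87957 = 4 - 87957/2 = -87949/2 ≈ -43975.)
1/(-184017 + B) = 1/(-184017 - 87949/2) = 1/(-455983/2) = -2/455983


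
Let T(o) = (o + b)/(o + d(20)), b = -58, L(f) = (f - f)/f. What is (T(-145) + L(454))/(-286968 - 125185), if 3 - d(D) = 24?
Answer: -29/9773914 ≈ -2.9671e-6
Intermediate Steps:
L(f) = 0 (L(f) = 0/f = 0)
d(D) = -21 (d(D) = 3 - 1*24 = 3 - 24 = -21)
T(o) = (-58 + o)/(-21 + o) (T(o) = (o - 58)/(o - 21) = (-58 + o)/(-21 + o))
(T(-145) + L(454))/(-286968 - 125185) = ((-58 - 145)/(-21 - 145) + 0)/(-286968 - 125185) = (-203/(-166) + 0)/(-412153) = (-1/166*(-203) + 0)*(-1/412153) = (203/166 + 0)*(-1/412153) = (203/166)*(-1/412153) = -29/9773914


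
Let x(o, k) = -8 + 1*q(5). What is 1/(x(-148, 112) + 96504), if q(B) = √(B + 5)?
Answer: 48248/4655739003 - √10/9311478006 ≈ 1.0363e-5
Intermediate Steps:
q(B) = √(5 + B)
x(o, k) = -8 + √10 (x(o, k) = -8 + 1*√(5 + 5) = -8 + 1*√10 = -8 + √10)
1/(x(-148, 112) + 96504) = 1/((-8 + √10) + 96504) = 1/(96496 + √10)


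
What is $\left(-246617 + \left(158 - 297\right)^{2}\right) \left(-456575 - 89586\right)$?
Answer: $124140210656$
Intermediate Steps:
$\left(-246617 + \left(158 - 297\right)^{2}\right) \left(-456575 - 89586\right) = \left(-246617 + \left(-139\right)^{2}\right) \left(-546161\right) = \left(-246617 + 19321\right) \left(-546161\right) = \left(-227296\right) \left(-546161\right) = 124140210656$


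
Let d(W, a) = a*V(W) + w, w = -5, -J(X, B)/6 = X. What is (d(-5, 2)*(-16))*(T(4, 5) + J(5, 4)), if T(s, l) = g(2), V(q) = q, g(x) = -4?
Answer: -8160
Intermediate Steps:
J(X, B) = -6*X
T(s, l) = -4
d(W, a) = -5 + W*a (d(W, a) = a*W - 5 = W*a - 5 = -5 + W*a)
(d(-5, 2)*(-16))*(T(4, 5) + J(5, 4)) = ((-5 - 5*2)*(-16))*(-4 - 6*5) = ((-5 - 10)*(-16))*(-4 - 30) = -15*(-16)*(-34) = 240*(-34) = -8160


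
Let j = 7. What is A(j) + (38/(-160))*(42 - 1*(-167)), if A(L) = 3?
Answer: -3731/80 ≈ -46.638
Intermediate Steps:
A(j) + (38/(-160))*(42 - 1*(-167)) = 3 + (38/(-160))*(42 - 1*(-167)) = 3 + (38*(-1/160))*(42 + 167) = 3 - 19/80*209 = 3 - 3971/80 = -3731/80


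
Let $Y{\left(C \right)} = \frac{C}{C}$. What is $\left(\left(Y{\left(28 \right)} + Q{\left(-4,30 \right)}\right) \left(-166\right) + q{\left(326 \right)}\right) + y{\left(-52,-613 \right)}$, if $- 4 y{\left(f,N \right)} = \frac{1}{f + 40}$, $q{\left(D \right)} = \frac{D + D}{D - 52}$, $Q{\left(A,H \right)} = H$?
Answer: $- \frac{33824311}{6576} \approx -5143.6$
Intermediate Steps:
$Y{\left(C \right)} = 1$
$q{\left(D \right)} = \frac{2 D}{-52 + D}$
$y{\left(f,N \right)} = - \frac{1}{4 \left(40 + f\right)}$ ($y{\left(f,N \right)} = - \frac{1}{4 \left(f + 40\right)} = - \frac{1}{4 \left(40 + f\right)}$)
$\left(\left(Y{\left(28 \right)} + Q{\left(-4,30 \right)}\right) \left(-166\right) + q{\left(326 \right)}\right) + y{\left(-52,-613 \right)} = \left(\left(1 + 30\right) \left(-166\right) + 2 \cdot 326 \frac{1}{-52 + 326}\right) - \frac{1}{160 + 4 \left(-52\right)} = \left(31 \left(-166\right) + 2 \cdot 326 \cdot \frac{1}{274}\right) - \frac{1}{160 - 208} = \left(-5146 + 2 \cdot 326 \cdot \frac{1}{274}\right) - \frac{1}{-48} = \left(-5146 + \frac{326}{137}\right) - - \frac{1}{48} = - \frac{704676}{137} + \frac{1}{48} = - \frac{33824311}{6576}$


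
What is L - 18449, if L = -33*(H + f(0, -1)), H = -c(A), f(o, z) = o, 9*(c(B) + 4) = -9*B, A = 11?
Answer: -18944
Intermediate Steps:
c(B) = -4 - B (c(B) = -4 + (-9*B)/9 = -4 - B)
H = 15 (H = -(-4 - 1*11) = -(-4 - 11) = -1*(-15) = 15)
L = -495 (L = -33*(15 + 0) = -33*15 = -495)
L - 18449 = -495 - 18449 = -18944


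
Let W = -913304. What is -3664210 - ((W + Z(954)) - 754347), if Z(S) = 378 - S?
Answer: -1995983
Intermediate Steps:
-3664210 - ((W + Z(954)) - 754347) = -3664210 - ((-913304 + (378 - 1*954)) - 754347) = -3664210 - ((-913304 + (378 - 954)) - 754347) = -3664210 - ((-913304 - 576) - 754347) = -3664210 - (-913880 - 754347) = -3664210 - 1*(-1668227) = -3664210 + 1668227 = -1995983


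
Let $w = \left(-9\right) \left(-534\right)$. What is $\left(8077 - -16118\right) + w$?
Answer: $29001$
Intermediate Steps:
$w = 4806$
$\left(8077 - -16118\right) + w = \left(8077 - -16118\right) + 4806 = \left(8077 + 16118\right) + 4806 = 24195 + 4806 = 29001$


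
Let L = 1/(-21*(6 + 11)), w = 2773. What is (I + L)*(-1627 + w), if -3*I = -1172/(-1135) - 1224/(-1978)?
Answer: -84695568154/133579285 ≈ -634.05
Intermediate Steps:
I = -1853728/3367545 (I = -(-1172/(-1135) - 1224/(-1978))/3 = -(-1172*(-1/1135) - 1224*(-1/1978))/3 = -(1172/1135 + 612/989)/3 = -⅓*1853728/1122515 = -1853728/3367545 ≈ -0.55047)
L = -1/357 (L = 1/(-21*17) = 1/(-357) = -1/357 ≈ -0.0028011)
(I + L)*(-1627 + w) = (-1853728/3367545 - 1/357)*(-1627 + 2773) = -221716147/400737855*1146 = -84695568154/133579285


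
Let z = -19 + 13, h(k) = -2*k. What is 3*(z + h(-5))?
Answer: 12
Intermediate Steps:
z = -6
3*(z + h(-5)) = 3*(-6 - 2*(-5)) = 3*(-6 + 10) = 3*4 = 12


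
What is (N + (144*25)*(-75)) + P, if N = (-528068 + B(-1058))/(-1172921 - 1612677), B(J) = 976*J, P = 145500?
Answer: -173402695162/1392799 ≈ -1.2450e+5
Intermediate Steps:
N = 780338/1392799 (N = (-528068 + 976*(-1058))/(-1172921 - 1612677) = (-528068 - 1032608)/(-2785598) = -1560676*(-1/2785598) = 780338/1392799 ≈ 0.56027)
(N + (144*25)*(-75)) + P = (780338/1392799 + (144*25)*(-75)) + 145500 = (780338/1392799 + 3600*(-75)) + 145500 = (780338/1392799 - 270000) + 145500 = -376054949662/1392799 + 145500 = -173402695162/1392799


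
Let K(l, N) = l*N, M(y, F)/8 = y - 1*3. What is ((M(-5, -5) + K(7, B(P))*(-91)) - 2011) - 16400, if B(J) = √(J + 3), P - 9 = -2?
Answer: -18475 - 637*√10 ≈ -20489.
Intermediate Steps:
P = 7 (P = 9 - 2 = 7)
B(J) = √(3 + J)
M(y, F) = -24 + 8*y (M(y, F) = 8*(y - 1*3) = 8*(y - 3) = 8*(-3 + y) = -24 + 8*y)
K(l, N) = N*l
((M(-5, -5) + K(7, B(P))*(-91)) - 2011) - 16400 = (((-24 + 8*(-5)) + (√(3 + 7)*7)*(-91)) - 2011) - 16400 = (((-24 - 40) + (√10*7)*(-91)) - 2011) - 16400 = ((-64 + (7*√10)*(-91)) - 2011) - 16400 = ((-64 - 637*√10) - 2011) - 16400 = (-2075 - 637*√10) - 16400 = -18475 - 637*√10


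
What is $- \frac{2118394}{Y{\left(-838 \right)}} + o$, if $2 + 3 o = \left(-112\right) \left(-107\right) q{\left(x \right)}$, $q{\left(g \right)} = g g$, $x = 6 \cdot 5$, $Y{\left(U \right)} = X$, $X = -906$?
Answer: $\frac{543228165}{151} \approx 3.5975 \cdot 10^{6}$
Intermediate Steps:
$Y{\left(U \right)} = -906$
$x = 30$
$q{\left(g \right)} = g^{2}$
$o = \frac{10785598}{3}$ ($o = - \frac{2}{3} + \frac{\left(-112\right) \left(-107\right) 30^{2}}{3} = - \frac{2}{3} + \frac{11984 \cdot 900}{3} = - \frac{2}{3} + \frac{1}{3} \cdot 10785600 = - \frac{2}{3} + 3595200 = \frac{10785598}{3} \approx 3.5952 \cdot 10^{6}$)
$- \frac{2118394}{Y{\left(-838 \right)}} + o = - \frac{2118394}{-906} + \frac{10785598}{3} = \left(-2118394\right) \left(- \frac{1}{906}\right) + \frac{10785598}{3} = \frac{1059197}{453} + \frac{10785598}{3} = \frac{543228165}{151}$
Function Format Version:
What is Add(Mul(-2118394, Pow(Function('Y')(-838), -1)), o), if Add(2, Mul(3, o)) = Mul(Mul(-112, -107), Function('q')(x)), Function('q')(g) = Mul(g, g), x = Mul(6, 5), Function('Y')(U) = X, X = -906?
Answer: Rational(543228165, 151) ≈ 3.5975e+6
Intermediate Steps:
Function('Y')(U) = -906
x = 30
Function('q')(g) = Pow(g, 2)
o = Rational(10785598, 3) (o = Add(Rational(-2, 3), Mul(Rational(1, 3), Mul(Mul(-112, -107), Pow(30, 2)))) = Add(Rational(-2, 3), Mul(Rational(1, 3), Mul(11984, 900))) = Add(Rational(-2, 3), Mul(Rational(1, 3), 10785600)) = Add(Rational(-2, 3), 3595200) = Rational(10785598, 3) ≈ 3.5952e+6)
Add(Mul(-2118394, Pow(Function('Y')(-838), -1)), o) = Add(Mul(-2118394, Pow(-906, -1)), Rational(10785598, 3)) = Add(Mul(-2118394, Rational(-1, 906)), Rational(10785598, 3)) = Add(Rational(1059197, 453), Rational(10785598, 3)) = Rational(543228165, 151)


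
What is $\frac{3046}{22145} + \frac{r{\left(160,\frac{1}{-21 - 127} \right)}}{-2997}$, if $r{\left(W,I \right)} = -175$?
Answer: $\frac{13004237}{66368565} \approx 0.19594$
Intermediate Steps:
$\frac{3046}{22145} + \frac{r{\left(160,\frac{1}{-21 - 127} \right)}}{-2997} = \frac{3046}{22145} - \frac{175}{-2997} = 3046 \cdot \frac{1}{22145} - - \frac{175}{2997} = \frac{3046}{22145} + \frac{175}{2997} = \frac{13004237}{66368565}$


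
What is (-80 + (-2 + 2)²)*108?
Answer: -8640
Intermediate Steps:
(-80 + (-2 + 2)²)*108 = (-80 + 0²)*108 = (-80 + 0)*108 = -80*108 = -8640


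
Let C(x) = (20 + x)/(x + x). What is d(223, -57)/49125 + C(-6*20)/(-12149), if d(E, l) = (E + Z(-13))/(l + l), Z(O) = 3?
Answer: -10158223/136074874500 ≈ -7.4652e-5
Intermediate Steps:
d(E, l) = (3 + E)/(2*l) (d(E, l) = (E + 3)/(l + l) = (3 + E)/((2*l)) = (3 + E)*(1/(2*l)) = (3 + E)/(2*l))
C(x) = (20 + x)/(2*x) (C(x) = (20 + x)/((2*x)) = (20 + x)*(1/(2*x)) = (20 + x)/(2*x))
d(223, -57)/49125 + C(-6*20)/(-12149) = ((1/2)*(3 + 223)/(-57))/49125 + ((20 - 6*20)/(2*((-6*20))))/(-12149) = ((1/2)*(-1/57)*226)*(1/49125) + ((1/2)*(20 - 120)/(-120))*(-1/12149) = -113/57*1/49125 + ((1/2)*(-1/120)*(-100))*(-1/12149) = -113/2800125 + (5/12)*(-1/12149) = -113/2800125 - 5/145788 = -10158223/136074874500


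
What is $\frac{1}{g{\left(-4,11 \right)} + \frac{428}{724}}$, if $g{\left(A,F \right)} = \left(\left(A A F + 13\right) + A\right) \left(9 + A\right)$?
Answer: $\frac{181}{167532} \approx 0.0010804$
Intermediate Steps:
$g{\left(A,F \right)} = \left(9 + A\right) \left(13 + A + F A^{2}\right)$ ($g{\left(A,F \right)} = \left(\left(A^{2} F + 13\right) + A\right) \left(9 + A\right) = \left(\left(F A^{2} + 13\right) + A\right) \left(9 + A\right) = \left(\left(13 + F A^{2}\right) + A\right) \left(9 + A\right) = \left(13 + A + F A^{2}\right) \left(9 + A\right) = \left(9 + A\right) \left(13 + A + F A^{2}\right)$)
$\frac{1}{g{\left(-4,11 \right)} + \frac{428}{724}} = \frac{1}{\left(117 + \left(-4\right)^{2} + 22 \left(-4\right) + 11 \left(-4\right)^{3} + 9 \cdot 11 \left(-4\right)^{2}\right) + \frac{428}{724}} = \frac{1}{\left(117 + 16 - 88 + 11 \left(-64\right) + 9 \cdot 11 \cdot 16\right) + 428 \cdot \frac{1}{724}} = \frac{1}{\left(117 + 16 - 88 - 704 + 1584\right) + \frac{107}{181}} = \frac{1}{925 + \frac{107}{181}} = \frac{1}{\frac{167532}{181}} = \frac{181}{167532}$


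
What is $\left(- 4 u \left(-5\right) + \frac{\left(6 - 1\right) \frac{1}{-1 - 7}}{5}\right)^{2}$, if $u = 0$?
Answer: $\frac{1}{64} \approx 0.015625$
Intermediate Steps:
$\left(- 4 u \left(-5\right) + \frac{\left(6 - 1\right) \frac{1}{-1 - 7}}{5}\right)^{2} = \left(\left(-4\right) 0 \left(-5\right) + \frac{\left(6 - 1\right) \frac{1}{-1 - 7}}{5}\right)^{2} = \left(0 \left(-5\right) + \frac{5}{-8} \cdot \frac{1}{5}\right)^{2} = \left(0 + 5 \left(- \frac{1}{8}\right) \frac{1}{5}\right)^{2} = \left(0 - \frac{1}{8}\right)^{2} = \left(- \frac{1}{8}\right)^{2} = \frac{1}{64}$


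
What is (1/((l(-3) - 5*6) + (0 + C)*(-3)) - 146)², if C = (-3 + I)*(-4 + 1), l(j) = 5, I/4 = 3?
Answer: 66830625/3136 ≈ 21311.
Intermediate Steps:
I = 12 (I = 4*3 = 12)
C = -27 (C = (-3 + 12)*(-4 + 1) = 9*(-3) = -27)
(1/((l(-3) - 5*6) + (0 + C)*(-3)) - 146)² = (1/((5 - 5*6) + (0 - 27)*(-3)) - 146)² = (1/((5 - 30) - 27*(-3)) - 146)² = (1/(-25 + 81) - 146)² = (1/56 - 146)² = (-8175/56)² = 66830625/3136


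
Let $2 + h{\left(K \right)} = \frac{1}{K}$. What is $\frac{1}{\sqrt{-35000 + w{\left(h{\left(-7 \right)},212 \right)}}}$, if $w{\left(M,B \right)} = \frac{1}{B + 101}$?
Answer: $- \frac{i \sqrt{3428914687}}{10954999} \approx - 0.0053452 i$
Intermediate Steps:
$h{\left(K \right)} = -2 + \frac{1}{K}$
$w{\left(M,B \right)} = \frac{1}{101 + B}$
$\frac{1}{\sqrt{-35000 + w{\left(h{\left(-7 \right)},212 \right)}}} = \frac{1}{\sqrt{-35000 + \frac{1}{101 + 212}}} = \frac{1}{\sqrt{-35000 + \frac{1}{313}}} = \frac{1}{\sqrt{- \frac{10954999}{313}}} = \frac{1}{\frac{1}{313} i \sqrt{3428914687}} = - \frac{i \sqrt{3428914687}}{10954999}$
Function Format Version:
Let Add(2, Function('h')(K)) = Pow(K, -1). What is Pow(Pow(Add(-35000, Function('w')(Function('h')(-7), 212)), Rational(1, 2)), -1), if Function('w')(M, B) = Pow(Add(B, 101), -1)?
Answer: Mul(Rational(-1, 10954999), I, Pow(3428914687, Rational(1, 2))) ≈ Mul(-0.0053452, I)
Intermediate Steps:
Function('h')(K) = Add(-2, Pow(K, -1))
Function('w')(M, B) = Pow(Add(101, B), -1)
Pow(Pow(Add(-35000, Function('w')(Function('h')(-7), 212)), Rational(1, 2)), -1) = Pow(Pow(Add(-35000, Pow(Add(101, 212), -1)), Rational(1, 2)), -1) = Pow(Pow(Add(-35000, Pow(313, -1)), Rational(1, 2)), -1) = Pow(Pow(Add(-35000, Rational(1, 313)), Rational(1, 2)), -1) = Pow(Pow(Rational(-10954999, 313), Rational(1, 2)), -1) = Pow(Mul(Rational(1, 313), I, Pow(3428914687, Rational(1, 2))), -1) = Mul(Rational(-1, 10954999), I, Pow(3428914687, Rational(1, 2)))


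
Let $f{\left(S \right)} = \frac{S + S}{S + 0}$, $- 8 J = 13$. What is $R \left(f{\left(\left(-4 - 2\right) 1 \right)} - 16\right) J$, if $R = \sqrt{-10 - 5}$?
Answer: $\frac{91 i \sqrt{15}}{4} \approx 88.11 i$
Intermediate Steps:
$J = - \frac{13}{8}$ ($J = \left(- \frac{1}{8}\right) 13 = - \frac{13}{8} \approx -1.625$)
$R = i \sqrt{15}$ ($R = \sqrt{-15} = i \sqrt{15} \approx 3.873 i$)
$f{\left(S \right)} = 2$ ($f{\left(S \right)} = \frac{2 S}{S} = 2$)
$R \left(f{\left(\left(-4 - 2\right) 1 \right)} - 16\right) J = i \sqrt{15} \left(2 - 16\right) \left(- \frac{13}{8}\right) = i \sqrt{15} \left(-14\right) \left(- \frac{13}{8}\right) = - 14 i \sqrt{15} \left(- \frac{13}{8}\right) = \frac{91 i \sqrt{15}}{4}$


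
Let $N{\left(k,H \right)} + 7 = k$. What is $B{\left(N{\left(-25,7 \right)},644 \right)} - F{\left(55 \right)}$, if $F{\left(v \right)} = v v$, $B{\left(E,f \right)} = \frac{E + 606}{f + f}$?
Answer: $- \frac{278259}{92} \approx -3024.6$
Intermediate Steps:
$N{\left(k,H \right)} = -7 + k$
$B{\left(E,f \right)} = \frac{606 + E}{2 f}$
$F{\left(v \right)} = v^{2}$
$B{\left(N{\left(-25,7 \right)},644 \right)} - F{\left(55 \right)} = \frac{606 - 32}{2 \cdot 644} - 55^{2} = \frac{1}{2} \cdot \frac{1}{644} \left(606 - 32\right) - 3025 = \frac{1}{2} \cdot \frac{1}{644} \cdot 574 - 3025 = \frac{41}{92} - 3025 = - \frac{278259}{92}$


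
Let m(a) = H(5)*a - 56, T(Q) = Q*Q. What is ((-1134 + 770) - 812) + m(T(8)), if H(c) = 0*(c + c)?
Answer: -1232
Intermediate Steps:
H(c) = 0 (H(c) = 0*(2*c) = 0)
T(Q) = Q²
m(a) = -56 (m(a) = 0*a - 56 = 0 - 56 = -56)
((-1134 + 770) - 812) + m(T(8)) = ((-1134 + 770) - 812) - 56 = (-364 - 812) - 56 = -1176 - 56 = -1232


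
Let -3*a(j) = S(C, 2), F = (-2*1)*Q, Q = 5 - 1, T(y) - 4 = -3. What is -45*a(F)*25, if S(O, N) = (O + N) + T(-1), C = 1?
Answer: 1500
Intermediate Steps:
T(y) = 1 (T(y) = 4 - 3 = 1)
S(O, N) = 1 + N + O (S(O, N) = (O + N) + 1 = (N + O) + 1 = 1 + N + O)
Q = 4
F = -8 (F = -2*1*4 = -2*4 = -8)
a(j) = -4/3 (a(j) = -(1 + 2 + 1)/3 = -1/3*4 = -4/3)
-45*a(F)*25 = -45*(-4/3)*25 = 60*25 = 1500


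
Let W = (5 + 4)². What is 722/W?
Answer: 722/81 ≈ 8.9136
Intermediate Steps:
W = 81 (W = 9² = 81)
722/W = 722/81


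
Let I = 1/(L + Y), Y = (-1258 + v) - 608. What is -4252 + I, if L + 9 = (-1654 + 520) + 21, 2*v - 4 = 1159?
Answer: -20464878/4813 ≈ -4252.0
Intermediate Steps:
v = 1163/2 (v = 2 + (½)*1159 = 2 + 1159/2 = 1163/2 ≈ 581.50)
L = -1122 (L = -9 + ((-1654 + 520) + 21) = -9 + (-1134 + 21) = -9 - 1113 = -1122)
Y = -2569/2 (Y = (-1258 + 1163/2) - 608 = -1353/2 - 608 = -2569/2 ≈ -1284.5)
I = -2/4813 (I = 1/(-1122 - 2569/2) = 1/(-4813/2) = -2/4813 ≈ -0.00041554)
-4252 + I = -4252 - 2/4813 = -20464878/4813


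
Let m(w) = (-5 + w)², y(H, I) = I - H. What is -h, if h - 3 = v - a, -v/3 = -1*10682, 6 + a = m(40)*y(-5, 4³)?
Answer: 52470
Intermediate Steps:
a = 84519 (a = -6 + (-5 + 40)²*(4³ - 1*(-5)) = -6 + 35²*(64 + 5) = -6 + 1225*69 = -6 + 84525 = 84519)
v = 32046 (v = -(-3)*10682 = -3*(-10682) = 32046)
h = -52470 (h = 3 + (32046 - 1*84519) = 3 + (32046 - 84519) = 3 - 52473 = -52470)
-h = -1*(-52470) = 52470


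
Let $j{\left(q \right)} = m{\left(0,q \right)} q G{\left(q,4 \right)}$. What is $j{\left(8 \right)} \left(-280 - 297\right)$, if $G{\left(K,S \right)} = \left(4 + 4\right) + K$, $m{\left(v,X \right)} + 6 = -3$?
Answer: $664704$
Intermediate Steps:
$m{\left(v,X \right)} = -9$ ($m{\left(v,X \right)} = -6 - 3 = -9$)
$G{\left(K,S \right)} = 8 + K$
$j{\left(q \right)} = - 9 q \left(8 + q\right)$
$j{\left(8 \right)} \left(-280 - 297\right) = \left(-9\right) 8 \left(8 + 8\right) \left(-280 - 297\right) = \left(-9\right) 8 \cdot 16 \left(-280 - 297\right) = \left(-1152\right) \left(-577\right) = 664704$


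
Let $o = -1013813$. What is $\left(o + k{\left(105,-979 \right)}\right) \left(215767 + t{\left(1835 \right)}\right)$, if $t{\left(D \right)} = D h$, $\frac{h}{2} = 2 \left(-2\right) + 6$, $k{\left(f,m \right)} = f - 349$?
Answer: $-226243215099$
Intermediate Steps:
$k{\left(f,m \right)} = -349 + f$ ($k{\left(f,m \right)} = f - 349 = -349 + f$)
$h = 4$ ($h = 2 \left(2 \left(-2\right) + 6\right) = 2 \left(-4 + 6\right) = 2 \cdot 2 = 4$)
$t{\left(D \right)} = 4 D$ ($t{\left(D \right)} = D 4 = 4 D$)
$\left(o + k{\left(105,-979 \right)}\right) \left(215767 + t{\left(1835 \right)}\right) = \left(-1013813 + \left(-349 + 105\right)\right) \left(215767 + 4 \cdot 1835\right) = \left(-1013813 - 244\right) \left(215767 + 7340\right) = \left(-1014057\right) 223107 = -226243215099$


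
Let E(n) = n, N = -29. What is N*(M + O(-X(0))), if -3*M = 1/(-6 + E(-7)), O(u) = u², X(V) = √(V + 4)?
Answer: -4553/39 ≈ -116.74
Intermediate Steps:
X(V) = √(4 + V)
M = 1/39 (M = -1/(3*(-6 - 7)) = -⅓/(-13) = -⅓*(-1/13) = 1/39 ≈ 0.025641)
N*(M + O(-X(0))) = -29*(1/39 + (-√(4 + 0))²) = -29*(1/39 + (-√4)²) = -29*(1/39 + (-1*2)²) = -29*(1/39 + (-2)²) = -29*(1/39 + 4) = -29*157/39 = -4553/39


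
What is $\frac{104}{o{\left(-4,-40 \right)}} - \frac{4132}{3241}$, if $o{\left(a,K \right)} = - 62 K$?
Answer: $- \frac{1238787}{1004710} \approx -1.233$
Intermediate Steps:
$\frac{104}{o{\left(-4,-40 \right)}} - \frac{4132}{3241} = \frac{104}{\left(-62\right) \left(-40\right)} - \frac{4132}{3241} = \frac{104}{2480} - \frac{4132}{3241} = 104 \cdot \frac{1}{2480} - \frac{4132}{3241} = \frac{13}{310} - \frac{4132}{3241} = - \frac{1238787}{1004710}$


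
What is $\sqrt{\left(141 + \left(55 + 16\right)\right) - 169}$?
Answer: $\sqrt{43} \approx 6.5574$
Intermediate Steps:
$\sqrt{\left(141 + \left(55 + 16\right)\right) - 169} = \sqrt{\left(141 + 71\right) - 169} = \sqrt{212 - 169} = \sqrt{43}$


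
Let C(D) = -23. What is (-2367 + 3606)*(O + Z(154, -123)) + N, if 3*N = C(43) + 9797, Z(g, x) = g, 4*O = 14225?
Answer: 18401031/4 ≈ 4.6003e+6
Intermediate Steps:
O = 14225/4 (O = (¼)*14225 = 14225/4 ≈ 3556.3)
N = 3258 (N = (-23 + 9797)/3 = (⅓)*9774 = 3258)
(-2367 + 3606)*(O + Z(154, -123)) + N = (-2367 + 3606)*(14225/4 + 154) + 3258 = 1239*(14841/4) + 3258 = 18387999/4 + 3258 = 18401031/4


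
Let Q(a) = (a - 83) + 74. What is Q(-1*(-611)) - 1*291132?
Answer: -290530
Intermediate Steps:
Q(a) = -9 + a (Q(a) = (-83 + a) + 74 = -9 + a)
Q(-1*(-611)) - 1*291132 = (-9 - 1*(-611)) - 1*291132 = (-9 + 611) - 291132 = 602 - 291132 = -290530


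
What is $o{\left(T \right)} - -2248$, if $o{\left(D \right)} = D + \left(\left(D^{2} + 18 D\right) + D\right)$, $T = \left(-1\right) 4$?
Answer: $2184$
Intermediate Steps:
$T = -4$
$o{\left(D \right)} = D^{2} + 20 D$ ($o{\left(D \right)} = D + \left(D^{2} + 19 D\right) = D^{2} + 20 D$)
$o{\left(T \right)} - -2248 = - 4 \left(20 - 4\right) - -2248 = \left(-4\right) 16 + 2248 = -64 + 2248 = 2184$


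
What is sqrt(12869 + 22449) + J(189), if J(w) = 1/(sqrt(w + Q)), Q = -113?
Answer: sqrt(35318) + sqrt(19)/38 ≈ 188.05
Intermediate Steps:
J(w) = 1/sqrt(-113 + w) (J(w) = 1/(sqrt(w - 113)) = 1/(sqrt(-113 + w)) = 1/sqrt(-113 + w))
sqrt(12869 + 22449) + J(189) = sqrt(12869 + 22449) + 1/sqrt(-113 + 189) = sqrt(35318) + 1/sqrt(76) = sqrt(35318) + sqrt(19)/38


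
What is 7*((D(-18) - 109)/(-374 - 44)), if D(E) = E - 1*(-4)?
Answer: 861/418 ≈ 2.0598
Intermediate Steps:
D(E) = 4 + E (D(E) = E + 4 = 4 + E)
7*((D(-18) - 109)/(-374 - 44)) = 7*(((4 - 18) - 109)/(-374 - 44)) = 7*((-14 - 109)/(-418)) = 7*(-123*(-1/418)) = 7*(123/418) = 861/418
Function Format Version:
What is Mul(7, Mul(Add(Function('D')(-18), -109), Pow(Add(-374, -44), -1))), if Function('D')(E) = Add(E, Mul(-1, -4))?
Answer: Rational(861, 418) ≈ 2.0598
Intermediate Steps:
Function('D')(E) = Add(4, E) (Function('D')(E) = Add(E, 4) = Add(4, E))
Mul(7, Mul(Add(Function('D')(-18), -109), Pow(Add(-374, -44), -1))) = Mul(7, Mul(Add(Add(4, -18), -109), Pow(Add(-374, -44), -1))) = Mul(7, Mul(Add(-14, -109), Pow(-418, -1))) = Mul(7, Mul(-123, Rational(-1, 418))) = Mul(7, Rational(123, 418)) = Rational(861, 418)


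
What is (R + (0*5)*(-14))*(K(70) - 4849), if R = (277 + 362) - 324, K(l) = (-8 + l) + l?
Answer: -1485855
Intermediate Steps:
K(l) = -8 + 2*l
R = 315 (R = 639 - 324 = 315)
(R + (0*5)*(-14))*(K(70) - 4849) = (315 + (0*5)*(-14))*((-8 + 2*70) - 4849) = (315 + 0*(-14))*((-8 + 140) - 4849) = (315 + 0)*(132 - 4849) = 315*(-4717) = -1485855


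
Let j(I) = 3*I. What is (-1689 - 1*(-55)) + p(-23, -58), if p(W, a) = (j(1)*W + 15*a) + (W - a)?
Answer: -2538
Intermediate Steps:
p(W, a) = 4*W + 14*a (p(W, a) = ((3*1)*W + 15*a) + (W - a) = (3*W + 15*a) + (W - a) = 4*W + 14*a)
(-1689 - 1*(-55)) + p(-23, -58) = (-1689 - 1*(-55)) + (4*(-23) + 14*(-58)) = (-1689 + 55) + (-92 - 812) = -1634 - 904 = -2538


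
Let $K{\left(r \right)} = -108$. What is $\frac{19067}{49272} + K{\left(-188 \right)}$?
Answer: $- \frac{5302309}{49272} \approx -107.61$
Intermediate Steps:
$\frac{19067}{49272} + K{\left(-188 \right)} = \frac{19067}{49272} - 108 = - \frac{5302309}{49272}$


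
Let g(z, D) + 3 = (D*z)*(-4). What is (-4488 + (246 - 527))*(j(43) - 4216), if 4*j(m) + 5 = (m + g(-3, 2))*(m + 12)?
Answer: 63661381/4 ≈ 1.5915e+7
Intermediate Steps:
g(z, D) = -3 - 4*D*z (g(z, D) = -3 + (D*z)*(-4) = -3 - 4*D*z)
j(m) = -5/4 + (12 + m)*(21 + m)/4 (j(m) = -5/4 + ((m + (-3 - 4*2*(-3)))*(m + 12))/4 = -5/4 + ((m + (-3 + 24))*(12 + m))/4 = -5/4 + ((m + 21)*(12 + m))/4 = -5/4 + ((21 + m)*(12 + m))/4 = -5/4 + ((12 + m)*(21 + m))/4 = -5/4 + (12 + m)*(21 + m)/4)
(-4488 + (246 - 527))*(j(43) - 4216) = (-4488 + (246 - 527))*((247/4 + (¼)*43² + (33/4)*43) - 4216) = (-4488 - 281)*((247/4 + (¼)*1849 + 1419/4) - 4216) = -4769*((247/4 + 1849/4 + 1419/4) - 4216) = -4769*(3515/4 - 4216) = -4769*(-13349/4) = 63661381/4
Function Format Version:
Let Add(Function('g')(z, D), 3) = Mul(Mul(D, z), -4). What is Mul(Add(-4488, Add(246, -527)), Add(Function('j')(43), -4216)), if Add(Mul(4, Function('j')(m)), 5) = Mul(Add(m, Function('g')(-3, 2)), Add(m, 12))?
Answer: Rational(63661381, 4) ≈ 1.5915e+7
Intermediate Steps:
Function('g')(z, D) = Add(-3, Mul(-4, D, z)) (Function('g')(z, D) = Add(-3, Mul(Mul(D, z), -4)) = Add(-3, Mul(-4, D, z)))
Function('j')(m) = Add(Rational(-5, 4), Mul(Rational(1, 4), Add(12, m), Add(21, m))) (Function('j')(m) = Add(Rational(-5, 4), Mul(Rational(1, 4), Mul(Add(m, Add(-3, Mul(-4, 2, -3))), Add(m, 12)))) = Add(Rational(-5, 4), Mul(Rational(1, 4), Mul(Add(m, Add(-3, 24)), Add(12, m)))) = Add(Rational(-5, 4), Mul(Rational(1, 4), Mul(Add(m, 21), Add(12, m)))) = Add(Rational(-5, 4), Mul(Rational(1, 4), Mul(Add(21, m), Add(12, m)))) = Add(Rational(-5, 4), Mul(Rational(1, 4), Mul(Add(12, m), Add(21, m)))) = Add(Rational(-5, 4), Mul(Rational(1, 4), Add(12, m), Add(21, m))))
Mul(Add(-4488, Add(246, -527)), Add(Function('j')(43), -4216)) = Mul(Add(-4488, Add(246, -527)), Add(Add(Rational(247, 4), Mul(Rational(1, 4), Pow(43, 2)), Mul(Rational(33, 4), 43)), -4216)) = Mul(Add(-4488, -281), Add(Add(Rational(247, 4), Mul(Rational(1, 4), 1849), Rational(1419, 4)), -4216)) = Mul(-4769, Add(Add(Rational(247, 4), Rational(1849, 4), Rational(1419, 4)), -4216)) = Mul(-4769, Add(Rational(3515, 4), -4216)) = Mul(-4769, Rational(-13349, 4)) = Rational(63661381, 4)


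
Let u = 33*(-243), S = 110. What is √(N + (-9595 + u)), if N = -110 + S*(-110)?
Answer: 8*I*√466 ≈ 172.7*I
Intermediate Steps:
u = -8019
N = -12210 (N = -110 + 110*(-110) = -110 - 12100 = -12210)
√(N + (-9595 + u)) = √(-12210 + (-9595 - 8019)) = √(-12210 - 17614) = √(-29824) = 8*I*√466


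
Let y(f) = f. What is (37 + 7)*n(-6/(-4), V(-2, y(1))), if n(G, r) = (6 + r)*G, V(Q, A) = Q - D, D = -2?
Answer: 396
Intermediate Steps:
V(Q, A) = 2 + Q (V(Q, A) = Q - 1*(-2) = Q + 2 = 2 + Q)
n(G, r) = G*(6 + r)
(37 + 7)*n(-6/(-4), V(-2, y(1))) = (37 + 7)*((-6/(-4))*(6 + (2 - 2))) = 44*((-6*(-1/4))*(6 + 0)) = 44*((3/2)*6) = 44*9 = 396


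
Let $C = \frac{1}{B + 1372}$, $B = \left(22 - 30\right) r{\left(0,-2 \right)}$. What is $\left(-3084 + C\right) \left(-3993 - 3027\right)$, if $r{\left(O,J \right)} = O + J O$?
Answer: $\frac{7425838485}{343} \approx 2.165 \cdot 10^{7}$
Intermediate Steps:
$B = 0$ ($B = \left(22 - 30\right) 0 \left(1 - 2\right) = - 8 \cdot 0 \left(-1\right) = \left(-8\right) 0 = 0$)
$C = \frac{1}{1372}$ ($C = \frac{1}{0 + 1372} = \frac{1}{1372} \approx 0.00072886$)
$\left(-3084 + C\right) \left(-3993 - 3027\right) = \left(-3084 + \frac{1}{1372}\right) \left(-3993 - 3027\right) = - \frac{4231247 \left(-3993 - 3027\right)}{1372} = \left(- \frac{4231247}{1372}\right) \left(-7020\right) = \frac{7425838485}{343}$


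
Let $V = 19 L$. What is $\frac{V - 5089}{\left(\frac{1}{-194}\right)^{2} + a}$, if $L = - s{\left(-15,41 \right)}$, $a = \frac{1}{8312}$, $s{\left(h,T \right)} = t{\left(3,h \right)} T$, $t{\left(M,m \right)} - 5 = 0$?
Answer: $- \frac{702617150272}{11487} \approx -6.1166 \cdot 10^{7}$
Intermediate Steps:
$t{\left(M,m \right)} = 5$ ($t{\left(M,m \right)} = 5 + 0 = 5$)
$s{\left(h,T \right)} = 5 T$
$a = \frac{1}{8312} \approx 0.00012031$
$L = -205$ ($L = - 5 \cdot 41 = \left(-1\right) 205 = -205$)
$V = -3895$ ($V = 19 \left(-205\right) = -3895$)
$\frac{V - 5089}{\left(\frac{1}{-194}\right)^{2} + a} = \frac{-3895 - 5089}{\left(\frac{1}{-194}\right)^{2} + \frac{1}{8312}} = - \frac{8984}{\left(- \frac{1}{194}\right)^{2} + \frac{1}{8312}} = - \frac{8984}{\frac{1}{37636} + \frac{1}{8312}} = - \frac{8984}{\frac{11487}{78207608}} = \left(-8984\right) \frac{78207608}{11487} = - \frac{702617150272}{11487}$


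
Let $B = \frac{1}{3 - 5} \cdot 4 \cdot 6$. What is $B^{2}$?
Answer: $144$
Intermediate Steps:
$B = -12$ ($B = \frac{1}{-2} \cdot 4 \cdot 6 = \left(- \frac{1}{2}\right) 4 \cdot 6 = \left(-2\right) 6 = -12$)
$B^{2} = \left(-12\right)^{2} = 144$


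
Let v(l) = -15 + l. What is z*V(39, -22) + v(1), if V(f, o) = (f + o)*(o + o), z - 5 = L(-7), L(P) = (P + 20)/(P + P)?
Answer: -21416/7 ≈ -3059.4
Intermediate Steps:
L(P) = (20 + P)/(2*P) (L(P) = (20 + P)/((2*P)) = (20 + P)*(1/(2*P)) = (20 + P)/(2*P))
z = 57/14 (z = 5 + (½)*(20 - 7)/(-7) = 5 + (½)*(-⅐)*13 = 5 - 13/14 = 57/14 ≈ 4.0714)
V(f, o) = 2*o*(f + o) (V(f, o) = (f + o)*(2*o) = 2*o*(f + o))
z*V(39, -22) + v(1) = 57*(2*(-22)*(39 - 22))/14 + (-15 + 1) = 57*(2*(-22)*17)/14 - 14 = (57/14)*(-748) - 14 = -21318/7 - 14 = -21416/7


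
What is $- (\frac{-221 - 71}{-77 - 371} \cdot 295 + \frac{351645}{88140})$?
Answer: $- \frac{32291319}{164528} \approx -196.27$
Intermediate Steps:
$- (\frac{-221 - 71}{-77 - 371} \cdot 295 + \frac{351645}{88140}) = - (- \frac{292}{-448} \cdot 295 + 351645 \cdot \frac{1}{88140}) = - (\left(-292\right) \left(- \frac{1}{448}\right) 295 + \frac{23443}{5876}) = - (\frac{73}{112} \cdot 295 + \frac{23443}{5876}) = - (\frac{21535}{112} + \frac{23443}{5876}) = \left(-1\right) \frac{32291319}{164528} = - \frac{32291319}{164528}$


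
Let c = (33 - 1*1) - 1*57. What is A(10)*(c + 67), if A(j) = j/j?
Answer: 42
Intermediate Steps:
c = -25 (c = (33 - 1) - 57 = 32 - 57 = -25)
A(j) = 1
A(10)*(c + 67) = 1*(-25 + 67) = 1*42 = 42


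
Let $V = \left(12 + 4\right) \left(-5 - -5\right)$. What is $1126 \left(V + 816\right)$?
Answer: $918816$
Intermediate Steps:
$V = 0$ ($V = 16 \left(-5 + 5\right) = 16 \cdot 0 = 0$)
$1126 \left(V + 816\right) = 1126 \left(0 + 816\right) = 1126 \cdot 816 = 918816$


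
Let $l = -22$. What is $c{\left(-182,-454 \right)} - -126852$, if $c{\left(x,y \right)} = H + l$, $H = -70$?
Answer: $126760$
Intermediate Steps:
$c{\left(x,y \right)} = -92$ ($c{\left(x,y \right)} = -70 - 22 = -92$)
$c{\left(-182,-454 \right)} - -126852 = -92 - -126852 = -92 + 126852 = 126760$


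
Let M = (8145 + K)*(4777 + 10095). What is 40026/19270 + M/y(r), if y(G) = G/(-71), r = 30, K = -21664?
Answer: 13753841475067/28905 ≈ 4.7583e+8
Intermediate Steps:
M = -201054568 (M = (8145 - 21664)*(4777 + 10095) = -13519*14872 = -201054568)
y(G) = -G/71 (y(G) = G*(-1/71) = -G/71)
40026/19270 + M/y(r) = 40026/19270 - 201054568/((-1/71*30)) = 40026*(1/19270) - 201054568/(-30/71) = 20013/9635 - 201054568*(-71/30) = 20013/9635 + 7137437164/15 = 13753841475067/28905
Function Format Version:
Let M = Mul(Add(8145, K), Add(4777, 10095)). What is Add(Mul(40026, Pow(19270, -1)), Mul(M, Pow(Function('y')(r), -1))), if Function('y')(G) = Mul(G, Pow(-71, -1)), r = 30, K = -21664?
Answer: Rational(13753841475067, 28905) ≈ 4.7583e+8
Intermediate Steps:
M = -201054568 (M = Mul(Add(8145, -21664), Add(4777, 10095)) = Mul(-13519, 14872) = -201054568)
Function('y')(G) = Mul(Rational(-1, 71), G) (Function('y')(G) = Mul(G, Rational(-1, 71)) = Mul(Rational(-1, 71), G))
Add(Mul(40026, Pow(19270, -1)), Mul(M, Pow(Function('y')(r), -1))) = Add(Mul(40026, Pow(19270, -1)), Mul(-201054568, Pow(Mul(Rational(-1, 71), 30), -1))) = Add(Mul(40026, Rational(1, 19270)), Mul(-201054568, Pow(Rational(-30, 71), -1))) = Add(Rational(20013, 9635), Mul(-201054568, Rational(-71, 30))) = Add(Rational(20013, 9635), Rational(7137437164, 15)) = Rational(13753841475067, 28905)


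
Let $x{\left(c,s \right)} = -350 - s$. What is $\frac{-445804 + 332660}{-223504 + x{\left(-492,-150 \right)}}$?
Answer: $\frac{14143}{27963} \approx 0.50578$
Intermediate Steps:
$\frac{-445804 + 332660}{-223504 + x{\left(-492,-150 \right)}} = \frac{-445804 + 332660}{-223504 - 200} = - \frac{113144}{-223504 + \left(-350 + 150\right)} = - \frac{113144}{-223504 - 200} = - \frac{113144}{-223704} = \left(-113144\right) \left(- \frac{1}{223704}\right) = \frac{14143}{27963}$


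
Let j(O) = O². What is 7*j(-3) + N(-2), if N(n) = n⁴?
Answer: 79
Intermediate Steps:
7*j(-3) + N(-2) = 7*(-3)² + (-2)⁴ = 7*9 + 16 = 63 + 16 = 79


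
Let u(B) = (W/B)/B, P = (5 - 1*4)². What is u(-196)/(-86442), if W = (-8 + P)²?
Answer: -1/67770528 ≈ -1.4756e-8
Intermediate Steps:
P = 1 (P = (5 - 4)² = 1² = 1)
W = 49 (W = (-8 + 1)² = (-7)² = 49)
u(B) = 49/B² (u(B) = (49/B)/B = 49/B²)
u(-196)/(-86442) = (49/(-196)²)/(-86442) = (49*(1/38416))*(-1/86442) = (1/784)*(-1/86442) = -1/67770528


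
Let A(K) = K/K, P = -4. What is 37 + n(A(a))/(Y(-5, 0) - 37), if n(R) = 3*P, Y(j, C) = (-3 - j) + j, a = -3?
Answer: 373/10 ≈ 37.300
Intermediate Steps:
Y(j, C) = -3
A(K) = 1
n(R) = -12 (n(R) = 3*(-4) = -12)
37 + n(A(a))/(Y(-5, 0) - 37) = 37 - 12/(-3 - 37) = 37 - 12/(-40) = 37 - 1/40*(-12) = 37 + 3/10 = 373/10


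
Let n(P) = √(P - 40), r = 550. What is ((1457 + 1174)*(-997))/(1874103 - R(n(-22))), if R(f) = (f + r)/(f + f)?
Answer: 162632634*I/(5*(-23238871*I + 55*√62)) ≈ -1.3997 + 2.6084e-5*I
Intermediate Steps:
n(P) = √(-40 + P)
R(f) = (550 + f)/(2*f) (R(f) = (f + 550)/(f + f) = (550 + f)/((2*f)) = (550 + f)*(1/(2*f)) = (550 + f)/(2*f))
((1457 + 1174)*(-997))/(1874103 - R(n(-22))) = ((1457 + 1174)*(-997))/(1874103 - (550 + √(-40 - 22))/(2*(√(-40 - 22)))) = (2631*(-997))/(1874103 - (550 + √(-62))/(2*(√(-62)))) = -2623107/(1874103 - (550 + I*√62)/(2*(I*√62))) = -2623107/(1874103 - (-I*√62/62)*(550 + I*√62)/2) = -2623107/(1874103 - (-1)*I*√62*(550 + I*√62)/124) = -2623107/(1874103 + I*√62*(550 + I*√62)/124)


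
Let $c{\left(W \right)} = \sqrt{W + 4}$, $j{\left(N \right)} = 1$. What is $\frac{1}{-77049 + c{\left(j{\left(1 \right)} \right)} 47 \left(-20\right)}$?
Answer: $- \frac{77049}{5932130401} + \frac{940 \sqrt{5}}{5932130401} \approx -1.2634 \cdot 10^{-5}$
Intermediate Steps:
$c{\left(W \right)} = \sqrt{4 + W}$
$\frac{1}{-77049 + c{\left(j{\left(1 \right)} \right)} 47 \left(-20\right)} = \frac{1}{-77049 + \sqrt{4 + 1} \cdot 47 \left(-20\right)} = \frac{1}{-77049 + \sqrt{5} \cdot 47 \left(-20\right)} = \frac{1}{-77049 + 47 \sqrt{5} \left(-20\right)} = \frac{1}{-77049 - 940 \sqrt{5}}$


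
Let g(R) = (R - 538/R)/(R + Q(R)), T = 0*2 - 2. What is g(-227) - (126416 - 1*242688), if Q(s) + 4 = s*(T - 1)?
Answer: 3959044603/34050 ≈ 1.1627e+5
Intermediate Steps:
T = -2 (T = 0 - 2 = -2)
Q(s) = -4 - 3*s (Q(s) = -4 + s*(-2 - 1) = -4 + s*(-3) = -4 - 3*s)
g(R) = (R - 538/R)/(-4 - 2*R) (g(R) = (R - 538/R)/(R + (-4 - 3*R)) = (R - 538/R)/(-4 - 2*R))
g(-227) - (126416 - 1*242688) = (½)*(538 - 1*(-227)²)/(-227*(2 - 227)) - (126416 - 1*242688) = (½)*(-1/227)*(538 - 1*51529)/(-225) - (126416 - 242688) = (½)*(-1/227)*(-1/225)*(538 - 51529) - 1*(-116272) = (½)*(-1/227)*(-1/225)*(-50991) + 116272 = -16997/34050 + 116272 = 3959044603/34050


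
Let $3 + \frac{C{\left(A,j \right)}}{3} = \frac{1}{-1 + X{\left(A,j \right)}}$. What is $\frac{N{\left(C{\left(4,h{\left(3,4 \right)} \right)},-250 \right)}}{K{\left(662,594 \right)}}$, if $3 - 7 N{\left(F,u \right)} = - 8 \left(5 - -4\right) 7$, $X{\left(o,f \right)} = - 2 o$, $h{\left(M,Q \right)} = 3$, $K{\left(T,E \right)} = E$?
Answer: $\frac{169}{1386} \approx 0.12193$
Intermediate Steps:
$C{\left(A,j \right)} = -9 + \frac{3}{-1 - 2 A}$
$N{\left(F,u \right)} = \frac{507}{7}$ ($N{\left(F,u \right)} = \frac{3}{7} - \frac{- 8 \left(5 - -4\right) 7}{7} = \frac{3}{7} - \frac{- 8 \left(5 + 4\right) 7}{7} = \frac{3}{7} - \frac{\left(-8\right) 9 \cdot 7}{7} = \frac{3}{7} - \frac{\left(-72\right) 7}{7} = \frac{3}{7} - -72 = \frac{3}{7} + 72 = \frac{507}{7}$)
$\frac{N{\left(C{\left(4,h{\left(3,4 \right)} \right)},-250 \right)}}{K{\left(662,594 \right)}} = \frac{507}{7 \cdot 594} = \frac{507}{7} \cdot \frac{1}{594} = \frac{169}{1386}$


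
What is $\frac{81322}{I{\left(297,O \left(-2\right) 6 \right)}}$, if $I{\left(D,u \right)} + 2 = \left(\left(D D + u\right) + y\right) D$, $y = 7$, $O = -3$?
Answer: $\frac{40661}{13105421} \approx 0.0031026$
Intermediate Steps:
$I{\left(D,u \right)} = -2 + D \left(7 + u + D^{2}\right)$ ($I{\left(D,u \right)} = -2 + \left(\left(D D + u\right) + 7\right) D = -2 + \left(\left(D^{2} + u\right) + 7\right) D = -2 + \left(\left(u + D^{2}\right) + 7\right) D = -2 + \left(7 + u + D^{2}\right) D = -2 + D \left(7 + u + D^{2}\right)$)
$\frac{81322}{I{\left(297,O \left(-2\right) 6 \right)}} = \frac{81322}{-2 + 297^{3} + 7 \cdot 297 + 297 \left(-3\right) \left(-2\right) 6} = \frac{81322}{-2 + 26198073 + 2079 + 297 \cdot 6 \cdot 6} = \frac{81322}{-2 + 26198073 + 2079 + 297 \cdot 36} = \frac{81322}{-2 + 26198073 + 2079 + 10692} = \frac{81322}{26210842} = 81322 \cdot \frac{1}{26210842} = \frac{40661}{13105421}$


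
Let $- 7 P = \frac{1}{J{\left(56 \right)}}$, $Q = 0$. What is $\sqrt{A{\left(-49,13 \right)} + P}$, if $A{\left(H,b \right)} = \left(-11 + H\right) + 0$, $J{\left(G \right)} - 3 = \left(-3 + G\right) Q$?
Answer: $\frac{i \sqrt{26481}}{21} \approx 7.749 i$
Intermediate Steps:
$J{\left(G \right)} = 3$ ($J{\left(G \right)} = 3 + \left(-3 + G\right) 0 = 3 + 0 = 3$)
$A{\left(H,b \right)} = -11 + H$
$P = - \frac{1}{21}$ ($P = - \frac{1}{7 \cdot 3} = \left(- \frac{1}{7}\right) \frac{1}{3} = - \frac{1}{21} \approx -0.047619$)
$\sqrt{A{\left(-49,13 \right)} + P} = \sqrt{\left(-11 - 49\right) - \frac{1}{21}} = \sqrt{-60 - \frac{1}{21}} = \sqrt{- \frac{1261}{21}} = \frac{i \sqrt{26481}}{21}$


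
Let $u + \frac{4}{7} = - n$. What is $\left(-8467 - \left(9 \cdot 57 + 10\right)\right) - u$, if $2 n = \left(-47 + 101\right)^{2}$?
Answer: $- \frac{52720}{7} \approx -7531.4$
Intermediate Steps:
$n = 1458$ ($n = \frac{\left(-47 + 101\right)^{2}}{2} = \frac{54^{2}}{2} = \frac{1}{2} \cdot 2916 = 1458$)
$u = - \frac{10210}{7}$ ($u = - \frac{4}{7} - 1458 = - \frac{10210}{7} \approx -1458.6$)
$\left(-8467 - \left(9 \cdot 57 + 10\right)\right) - u = \left(-8467 - \left(9 \cdot 57 + 10\right)\right) - - \frac{10210}{7} = \left(-8467 - \left(513 + 10\right)\right) + \frac{10210}{7} = \left(-8467 - 523\right) + \frac{10210}{7} = -8990 + \frac{10210}{7} = - \frac{52720}{7}$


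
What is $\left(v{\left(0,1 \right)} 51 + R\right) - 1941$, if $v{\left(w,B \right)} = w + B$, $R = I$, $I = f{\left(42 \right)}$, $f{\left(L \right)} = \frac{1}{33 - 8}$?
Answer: $- \frac{47249}{25} \approx -1890.0$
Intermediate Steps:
$f{\left(L \right)} = \frac{1}{25}$
$I = \frac{1}{25} \approx 0.04$
$R = \frac{1}{25} \approx 0.04$
$v{\left(w,B \right)} = B + w$
$\left(v{\left(0,1 \right)} 51 + R\right) - 1941 = \left(\left(1 + 0\right) 51 + \frac{1}{25}\right) - 1941 = \left(1 \cdot 51 + \frac{1}{25}\right) - 1941 = \left(51 + \frac{1}{25}\right) - 1941 = \frac{1276}{25} - 1941 = - \frac{47249}{25}$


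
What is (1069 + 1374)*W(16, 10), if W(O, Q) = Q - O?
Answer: -14658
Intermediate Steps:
(1069 + 1374)*W(16, 10) = (1069 + 1374)*(10 - 1*16) = 2443*(10 - 16) = 2443*(-6) = -14658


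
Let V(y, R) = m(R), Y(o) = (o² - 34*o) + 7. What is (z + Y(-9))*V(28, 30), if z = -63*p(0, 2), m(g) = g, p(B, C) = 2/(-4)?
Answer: 12765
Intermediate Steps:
p(B, C) = -½ (p(B, C) = 2*(-¼) = -½)
Y(o) = 7 + o² - 34*o
V(y, R) = R
z = 63/2 (z = -63*(-½) = 63/2 ≈ 31.500)
(z + Y(-9))*V(28, 30) = (63/2 + (7 + (-9)² - 34*(-9)))*30 = (63/2 + (7 + 81 + 306))*30 = (63/2 + 394)*30 = (851/2)*30 = 12765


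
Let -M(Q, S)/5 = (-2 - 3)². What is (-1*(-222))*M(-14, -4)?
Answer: -27750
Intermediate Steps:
M(Q, S) = -125 (M(Q, S) = -5*(-2 - 3)² = -5*(-5)² = -5*25 = -125)
(-1*(-222))*M(-14, -4) = -1*(-222)*(-125) = 222*(-125) = -27750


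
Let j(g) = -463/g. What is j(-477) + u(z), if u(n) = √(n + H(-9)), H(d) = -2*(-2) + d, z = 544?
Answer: 463/477 + 7*√11 ≈ 24.187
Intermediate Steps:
H(d) = 4 + d
u(n) = √(-5 + n) (u(n) = √(n + (4 - 9)) = √(n - 5) = √(-5 + n))
j(-477) + u(z) = -463/(-477) + √(-5 + 544) = -463*(-1/477) + √539 = 463/477 + 7*√11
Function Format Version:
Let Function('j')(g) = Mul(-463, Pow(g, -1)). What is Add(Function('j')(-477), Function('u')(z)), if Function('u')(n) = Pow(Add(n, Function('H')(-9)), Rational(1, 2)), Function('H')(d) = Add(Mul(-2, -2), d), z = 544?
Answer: Add(Rational(463, 477), Mul(7, Pow(11, Rational(1, 2)))) ≈ 24.187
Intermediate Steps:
Function('H')(d) = Add(4, d)
Function('u')(n) = Pow(Add(-5, n), Rational(1, 2)) (Function('u')(n) = Pow(Add(n, Add(4, -9)), Rational(1, 2)) = Pow(Add(n, -5), Rational(1, 2)) = Pow(Add(-5, n), Rational(1, 2)))
Add(Function('j')(-477), Function('u')(z)) = Add(Mul(-463, Pow(-477, -1)), Pow(Add(-5, 544), Rational(1, 2))) = Add(Mul(-463, Rational(-1, 477)), Pow(539, Rational(1, 2))) = Add(Rational(463, 477), Mul(7, Pow(11, Rational(1, 2))))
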